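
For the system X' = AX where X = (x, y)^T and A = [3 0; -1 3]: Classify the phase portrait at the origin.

unstable improper node

A = [[3,0],[-1,3]]; det(A-λI) = λ^2 - 6λ + 9.
repeated λ = 3 with a single eigenvector.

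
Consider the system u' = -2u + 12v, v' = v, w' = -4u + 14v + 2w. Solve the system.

Coefficient matrix A = [[-2, 12, 0], [0, 1, 0], [-4, 14, 2]].
det(A - λI) = 0 gives eigenvalues λ = 2, 1, -2.
For λ=2: eigenvector (0,0,-1).
For λ=1: eigenvector (4,1,2).
For λ=-2: eigenvector (1,0,1).
General solution: C_1e^(2t)(0,0,-1) + C_2e^(t)(4,1,2) + C_3e^(-2t)(1,0,1).

u(t) = 4C_2e^(t) + C_3e^(-2t), v(t) = C_2e^(t), w(t) = -C_1e^(2t) + 2C_2e^(t) + C_3e^(-2t)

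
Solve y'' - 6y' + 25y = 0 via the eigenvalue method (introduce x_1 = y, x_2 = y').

Let x_1 = y, x_2 = y'. Then x_1' = x_2 and x_2' = -25x_1 + 6x_2.
A = [[0,1],[-25,6]]; det(A-λI) = λ^2 - 6λ + 25.
Eigenvalues λ = 3 ± 4i.

y(t) = K_1e^(3t)cos(4t) + K_2e^(3t)sin(4t)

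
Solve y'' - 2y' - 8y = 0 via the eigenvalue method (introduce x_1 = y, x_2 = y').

Let x_1 = y, x_2 = y'. Then x_1' = x_2 and x_2' = 8x_1 + 2x_2.
A = [[0,1],[8,2]]; det(A-λI) = λ^2 - 2λ - 8.
Eigenvalues λ = -2, 4 with eigenvectors (1,-2), (1,4).

y(t) = c_1e^(-2t) + c_2e^(4t)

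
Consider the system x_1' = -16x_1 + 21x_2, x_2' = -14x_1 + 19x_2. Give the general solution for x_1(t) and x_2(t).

Coefficient matrix A = [[-16, 21], [-14, 19]].
Characteristic polynomial det(A - λI) = λ^2 - 3λ - 10 = 0.
Eigenvalues λ = -2, 5.
For λ=-2: (A-λI) row 1 is [-14, 21], so an eigenvector is (-3, -2).
For λ=5: (A-λI) row 1 is [-21, 21], so an eigenvector is (-1, -1).
General solution: K_1e^(-2t)(-3,-2) + K_2e^(5t)(-1,-1).

x_1(t) = -3K_1e^(-2t) - K_2e^(5t), x_2(t) = -2K_1e^(-2t) - K_2e^(5t)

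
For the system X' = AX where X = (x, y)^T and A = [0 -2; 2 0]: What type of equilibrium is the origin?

A = [[0,-2],[2,0]]; det(A-λI) = λ^2 + 4.
λ = 0 ± 2i: zero real part.

center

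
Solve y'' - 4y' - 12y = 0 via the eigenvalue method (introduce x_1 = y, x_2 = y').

Let x_1 = y, x_2 = y'. Then x_1' = x_2 and x_2' = 12x_1 + 4x_2.
A = [[0,1],[12,4]]; det(A-λI) = λ^2 - 4λ - 12.
Eigenvalues λ = 6, -2 with eigenvectors (1,6), (1,-2).

y(t) = c_1e^(6t) + c_2e^(-2t)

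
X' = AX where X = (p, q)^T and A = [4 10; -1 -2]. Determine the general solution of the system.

Coefficient matrix A = [[4, 10], [-1, -2]].
Characteristic polynomial det(A - λI) = λ^2 - 2λ + 2 = 0.
Eigenvalues λ = 1 ± i (complex conjugate pair).
For λ=1+i: an eigenvector is (-1,0) - i(-3,1) = (-1 + 3i, 0 - i).
A real fundamental pair from Re and Im of e^((1+i)t)v: X_1 = e^(t)(cos(t)·(-1,0) + sin(t)·(-3,1)), X_2 = e^(t)(sin(t)·(-1,0) - cos(t)·(-3,1)).
General solution: C_1X_1 + C_2X_2.

p(t) = -3C_1e^(t)sin(t) - C_1e^(t)cos(t) - C_2e^(t)sin(t) + 3C_2e^(t)cos(t), q(t) = C_1e^(t)sin(t) - C_2e^(t)cos(t)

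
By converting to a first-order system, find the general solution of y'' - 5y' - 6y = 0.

y(t) = C_1e^(-t) + C_2e^(6t)

Let x_1 = y, x_2 = y'. Then x_1' = x_2 and x_2' = 6x_1 + 5x_2.
A = [[0,1],[6,5]]; det(A-λI) = λ^2 - 5λ - 6.
Eigenvalues λ = -1, 6 with eigenvectors (1,-1), (1,6).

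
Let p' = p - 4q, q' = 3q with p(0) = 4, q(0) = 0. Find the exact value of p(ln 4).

16

A = [[1,-4],[0,3]]; eigenvalues λ = 1, 3.
Eigenvectors: (-1,0) for λ=1, (2,-1) for λ=3.
From the initial condition, c_1 = -4, c_2 = 0.
p(ln 4) = (-4)(4^1)(-1) + (0)(4^3)(2) = 16.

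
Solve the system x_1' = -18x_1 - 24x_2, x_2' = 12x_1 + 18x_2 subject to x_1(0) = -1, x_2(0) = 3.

Coefficient matrix A = [[-18, -24], [12, 18]].
Characteristic polynomial det(A - λI) = λ^2 - 36 = 0.
Eigenvalues λ = 6, -6.
For λ=6: (A-λI) row 1 is [-24, -24], so an eigenvector is (-1, 1).
For λ=-6: (A-λI) row 1 is [-12, -24], so an eigenvector is (-2, 1).
General solution: c_1e^(6t)(-1,1) + c_2e^(-6t)(-2,1).
Applying x_1(0)=-1, x_2(0)=3 gives c_1=5, c_2=-2.

x_1(t) = -5e^(6t) + 4e^(-6t), x_2(t) = 5e^(6t) - 2e^(-6t)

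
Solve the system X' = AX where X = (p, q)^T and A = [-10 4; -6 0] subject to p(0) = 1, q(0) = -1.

p(t) = -4e^(-4t) + 5e^(-6t), q(t) = -6e^(-4t) + 5e^(-6t)

Coefficient matrix A = [[-10, 4], [-6, 0]].
Characteristic polynomial det(A - λI) = λ^2 + 10λ + 24 = 0.
Eigenvalues λ = -6, -4.
For λ=-6: (A-λI) row 1 is [-4, 4], so an eigenvector is (-1, -1).
For λ=-4: (A-λI) row 1 is [-6, 4], so an eigenvector is (-2, -3).
General solution: c_1e^(-6t)(-1,-1) + c_2e^(-4t)(-2,-3).
Applying p(0)=1, q(0)=-1 gives c_1=-5, c_2=2.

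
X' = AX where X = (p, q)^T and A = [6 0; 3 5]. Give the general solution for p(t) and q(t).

p(t) = K_2e^(6t), q(t) = -K_1e^(5t) + 3K_2e^(6t)

Coefficient matrix A = [[6, 0], [3, 5]].
Characteristic polynomial det(A - λI) = λ^2 - 11λ + 30 = 0.
Eigenvalues λ = 5, 6.
For λ=5: (A-λI) row 1 is [1, 0], so an eigenvector is (0, -1).
For λ=6: (A-λI) row 2 is [3, -1], so an eigenvector is (1, 3).
General solution: K_1e^(5t)(0,-1) + K_2e^(6t)(1,3).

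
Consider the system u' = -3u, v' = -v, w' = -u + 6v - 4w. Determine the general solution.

Coefficient matrix A = [[-3, 0, 0], [0, -1, 0], [-1, 6, -4]].
det(A - λI) = 0 gives eigenvalues λ = -3, -1, -4.
For λ=-3: eigenvector (-1,0,1).
For λ=-1: eigenvector (0,1,2).
For λ=-4: eigenvector (0,0,1).
General solution: K_1e^(-3t)(-1,0,1) + K_2e^(-t)(0,1,2) + K_3e^(-4t)(0,0,1).

u(t) = -K_1e^(-3t), v(t) = K_2e^(-t), w(t) = K_1e^(-3t) + 2K_2e^(-t) + K_3e^(-4t)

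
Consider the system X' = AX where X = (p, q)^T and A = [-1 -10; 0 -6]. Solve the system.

Coefficient matrix A = [[-1, -10], [0, -6]].
Characteristic polynomial det(A - λI) = λ^2 + 7λ + 6 = 0.
Eigenvalues λ = -6, -1.
For λ=-6: (A-λI) row 1 is [5, -10], so an eigenvector is (-2, -1).
For λ=-1: (A-λI) row 1 is [0, -10], so an eigenvector is (-1, 0).
General solution: c_1e^(-6t)(-2,-1) + c_2e^(-t)(-1,0).

p(t) = -2c_1e^(-6t) - c_2e^(-t), q(t) = -c_1e^(-6t)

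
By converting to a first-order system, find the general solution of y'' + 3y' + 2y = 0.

y(t) = c_1e^(-t) + c_2e^(-2t)

Let x_1 = y, x_2 = y'. Then x_1' = x_2 and x_2' = -2x_1 - 3x_2.
A = [[0,1],[-2,-3]]; det(A-λI) = λ^2 + 3λ + 2.
Eigenvalues λ = -1, -2 with eigenvectors (1,-1), (1,-2).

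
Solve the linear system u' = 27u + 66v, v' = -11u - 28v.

u(t) = -2K_1e^(-6t) + 3K_2e^(5t), v(t) = K_1e^(-6t) - K_2e^(5t)

Coefficient matrix A = [[27, 66], [-11, -28]].
Characteristic polynomial det(A - λI) = λ^2 + λ - 30 = 0.
Eigenvalues λ = -6, 5.
For λ=-6: (A-λI) row 1 is [33, 66], so an eigenvector is (-2, 1).
For λ=5: (A-λI) row 1 is [22, 66], so an eigenvector is (3, -1).
General solution: K_1e^(-6t)(-2,1) + K_2e^(5t)(3,-1).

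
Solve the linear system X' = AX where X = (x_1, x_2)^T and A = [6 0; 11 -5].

Coefficient matrix A = [[6, 0], [11, -5]].
Characteristic polynomial det(A - λI) = λ^2 - λ - 30 = 0.
Eigenvalues λ = -5, 6.
For λ=-5: (A-λI) row 1 is [11, 0], so an eigenvector is (0, 1).
For λ=6: (A-λI) row 2 is [11, -11], so an eigenvector is (-1, -1).
General solution: c_1e^(-5t)(0,1) + c_2e^(6t)(-1,-1).

x_1(t) = -c_2e^(6t), x_2(t) = c_1e^(-5t) - c_2e^(6t)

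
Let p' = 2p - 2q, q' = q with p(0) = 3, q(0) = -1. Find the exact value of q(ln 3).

A = [[2,-2],[0,1]]; eigenvalues λ = 2, 1.
Eigenvectors: (1,0) for λ=2, (-2,-1) for λ=1.
From the initial condition, c_1 = 5, c_2 = 1.
q(ln 3) = (5)(3^2)(0) + (1)(3^1)(-1) = -3.

-3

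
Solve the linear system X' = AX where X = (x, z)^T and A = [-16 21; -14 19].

Coefficient matrix A = [[-16, 21], [-14, 19]].
Characteristic polynomial det(A - λI) = λ^2 - 3λ - 10 = 0.
Eigenvalues λ = 5, -2.
For λ=5: (A-λI) row 1 is [-21, 21], so an eigenvector is (-1, -1).
For λ=-2: (A-λI) row 1 is [-14, 21], so an eigenvector is (-3, -2).
General solution: K_1e^(5t)(-1,-1) + K_2e^(-2t)(-3,-2).

x(t) = -K_1e^(5t) - 3K_2e^(-2t), z(t) = -K_1e^(5t) - 2K_2e^(-2t)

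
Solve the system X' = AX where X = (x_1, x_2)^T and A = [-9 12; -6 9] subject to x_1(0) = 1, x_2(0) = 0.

x_1(t) = -e^(3t) + 2e^(-3t), x_2(t) = -e^(3t) + e^(-3t)

Coefficient matrix A = [[-9, 12], [-6, 9]].
Characteristic polynomial det(A - λI) = λ^2 - 9 = 0.
Eigenvalues λ = 3, -3.
For λ=3: (A-λI) row 1 is [-12, 12], so an eigenvector is (-1, -1).
For λ=-3: (A-λI) row 1 is [-6, 12], so an eigenvector is (2, 1).
General solution: K_1e^(3t)(-1,-1) + K_2e^(-3t)(2,1).
Applying x_1(0)=1, x_2(0)=0 gives K_1=1, K_2=1.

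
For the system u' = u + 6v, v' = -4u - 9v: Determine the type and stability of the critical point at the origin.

stable node

A = [[1,6],[-4,-9]]; det(A-λI) = λ^2 + 8λ + 15.
λ = -3, -5: both negative.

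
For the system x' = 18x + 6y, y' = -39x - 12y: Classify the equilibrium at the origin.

unstable spiral

A = [[18,6],[-39,-12]]; det(A-λI) = λ^2 - 6λ + 18.
λ = 3 ± 3i: positive real part.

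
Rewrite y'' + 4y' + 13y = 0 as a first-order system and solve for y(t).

y(t) = C_1e^(-2t)cos(3t) + C_2e^(-2t)sin(3t)

Let x_1 = y, x_2 = y'. Then x_1' = x_2 and x_2' = -13x_1 - 4x_2.
A = [[0,1],[-13,-4]]; det(A-λI) = λ^2 + 4λ + 13.
Eigenvalues λ = -2 ± 3i.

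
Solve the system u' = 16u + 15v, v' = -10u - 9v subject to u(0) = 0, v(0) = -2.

u(t) = -6e^(6t) + 6e^(t), v(t) = 4e^(6t) - 6e^(t)

Coefficient matrix A = [[16, 15], [-10, -9]].
Characteristic polynomial det(A - λI) = λ^2 - 7λ + 6 = 0.
Eigenvalues λ = 6, 1.
For λ=6: (A-λI) row 1 is [10, 15], so an eigenvector is (3, -2).
For λ=1: (A-λI) row 1 is [15, 15], so an eigenvector is (-1, 1).
General solution: c_1e^(6t)(3,-2) + c_2e^(t)(-1,1).
Applying u(0)=0, v(0)=-2 gives c_1=-2, c_2=-6.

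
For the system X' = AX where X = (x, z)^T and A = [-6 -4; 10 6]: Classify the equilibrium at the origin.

center

A = [[-6,-4],[10,6]]; det(A-λI) = λ^2 + 4.
λ = 0 ± 2i: zero real part.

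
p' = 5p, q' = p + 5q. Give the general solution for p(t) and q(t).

Coefficient matrix A = [[5, 0], [1, 5]].
Characteristic polynomial det(A - λI) = λ^2 - 10λ + 25 = 0.
Single eigenvalue λ = 5 with algebraic multiplicity 2.
Eigenvector v = (0,-1); generalized eigenvector w with (A-λI)w=v is (-1,1).
General solution: e^(5t)[K_1·v + K_2·(t·v + w)].

p(t) = -K_2e^(5t), q(t) = -K_1e^(5t) - K_2te^(5t) + K_2e^(5t)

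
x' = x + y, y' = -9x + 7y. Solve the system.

x(t) = -c_1e^(4t) - c_2te^(4t) + c_2e^(4t), y(t) = -3c_1e^(4t) - 3c_2te^(4t) + 2c_2e^(4t)

Coefficient matrix A = [[1, 1], [-9, 7]].
Characteristic polynomial det(A - λI) = λ^2 - 8λ + 16 = 0.
Single eigenvalue λ = 4 with algebraic multiplicity 2.
Eigenvector v = (-1,-3); generalized eigenvector w with (A-λI)w=v is (1,2).
General solution: e^(4t)[c_1·v + c_2·(t·v + w)].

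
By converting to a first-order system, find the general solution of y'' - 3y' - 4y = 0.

Let x_1 = y, x_2 = y'. Then x_1' = x_2 and x_2' = 4x_1 + 3x_2.
A = [[0,1],[4,3]]; det(A-λI) = λ^2 - 3λ - 4.
Eigenvalues λ = 4, -1 with eigenvectors (1,4), (1,-1).

y(t) = C_1e^(4t) + C_2e^(-t)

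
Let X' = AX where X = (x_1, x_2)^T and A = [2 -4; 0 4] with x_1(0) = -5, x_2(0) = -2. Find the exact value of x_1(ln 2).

28

A = [[2,-4],[0,4]]; eigenvalues λ = 2, 4.
Eigenvectors: (1,0) for λ=2, (-2,1) for λ=4.
From the initial condition, c_1 = -9, c_2 = -2.
x_1(ln 2) = (-9)(2^2)(1) + (-2)(2^4)(-2) = 28.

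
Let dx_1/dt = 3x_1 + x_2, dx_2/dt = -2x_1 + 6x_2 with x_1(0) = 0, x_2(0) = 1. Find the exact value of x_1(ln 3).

A = [[3,1],[-2,6]]; eigenvalues λ = 4, 5.
Eigenvectors: (1,1) for λ=4, (-1,-2) for λ=5.
From the initial condition, c_1 = -1, c_2 = -1.
x_1(ln 3) = (-1)(3^4)(1) + (-1)(3^5)(-1) = 162.

162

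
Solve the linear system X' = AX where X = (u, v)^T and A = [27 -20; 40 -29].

u(t) = -K_1e^(-t)sin(4t) + 2K_1e^(-t)cos(4t) + 2K_2e^(-t)sin(4t) + K_2e^(-t)cos(4t), v(t) = -K_1e^(-t)sin(4t) + 3K_1e^(-t)cos(4t) + 3K_2e^(-t)sin(4t) + K_2e^(-t)cos(4t)

Coefficient matrix A = [[27, -20], [40, -29]].
Characteristic polynomial det(A - λI) = λ^2 + 2λ + 17 = 0.
Eigenvalues λ = -1 ± 4i (complex conjugate pair).
For λ=-1+4i: an eigenvector is (2,3) - i(-1,-1) = (2 + i, 3 + i).
A real fundamental pair from Re and Im of e^((-1+4i)t)v: X_1 = e^(-t)(cos(4t)·(2,3) + sin(4t)·(-1,-1)), X_2 = e^(-t)(sin(4t)·(2,3) - cos(4t)·(-1,-1)).
General solution: K_1X_1 + K_2X_2.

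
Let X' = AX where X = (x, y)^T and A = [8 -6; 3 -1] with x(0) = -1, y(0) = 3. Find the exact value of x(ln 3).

-1881

A = [[8,-6],[3,-1]]; eigenvalues λ = 5, 2.
Eigenvectors: (2,1) for λ=5, (1,1) for λ=2.
From the initial condition, c_1 = -4, c_2 = 7.
x(ln 3) = (-4)(3^5)(2) + (7)(3^2)(1) = -1881.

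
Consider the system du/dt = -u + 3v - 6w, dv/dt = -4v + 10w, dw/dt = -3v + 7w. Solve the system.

Coefficient matrix A = [[-1, 3, -6], [0, -4, 10], [0, -3, 7]].
det(A - λI) = 0 gives eigenvalues λ = 2, 1, -1.
For λ=2: eigenvector (1,-5,-3).
For λ=1: eigenvector (0,2,1).
For λ=-1: eigenvector (-1,0,0).
General solution: K_1e^(2t)(1,-5,-3) + K_2e^(t)(0,2,1) + K_3e^(-t)(-1,0,0).

u(t) = K_1e^(2t) - K_3e^(-t), v(t) = -5K_1e^(2t) + 2K_2e^(t), w(t) = -3K_1e^(2t) + K_2e^(t)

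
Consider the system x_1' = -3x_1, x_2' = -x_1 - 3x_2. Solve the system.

Coefficient matrix A = [[-3, 0], [-1, -3]].
Characteristic polynomial det(A - λI) = λ^2 + 6λ + 9 = 0.
Single eigenvalue λ = -3 with algebraic multiplicity 2.
Eigenvector v = (0,-1); generalized eigenvector w with (A-λI)w=v is (1,2).
General solution: e^(-3t)[C_1·v + C_2·(t·v + w)].

x_1(t) = C_2e^(-3t), x_2(t) = -C_1e^(-3t) - C_2te^(-3t) + 2C_2e^(-3t)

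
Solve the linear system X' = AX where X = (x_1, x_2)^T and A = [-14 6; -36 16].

x_1(t) = -c_1e^(-2t) + c_2e^(4t), x_2(t) = -2c_1e^(-2t) + 3c_2e^(4t)

Coefficient matrix A = [[-14, 6], [-36, 16]].
Characteristic polynomial det(A - λI) = λ^2 - 2λ - 8 = 0.
Eigenvalues λ = -2, 4.
For λ=-2: (A-λI) row 1 is [-12, 6], so an eigenvector is (-1, -2).
For λ=4: (A-λI) row 1 is [-18, 6], so an eigenvector is (1, 3).
General solution: c_1e^(-2t)(-1,-2) + c_2e^(4t)(1,3).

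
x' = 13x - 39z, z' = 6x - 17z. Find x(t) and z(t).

x(t) = -2C_1e^(-2t)sin(3t) - 3C_1e^(-2t)cos(3t) - 3C_2e^(-2t)sin(3t) + 2C_2e^(-2t)cos(3t), z(t) = -C_1e^(-2t)sin(3t) - C_1e^(-2t)cos(3t) - C_2e^(-2t)sin(3t) + C_2e^(-2t)cos(3t)

Coefficient matrix A = [[13, -39], [6, -17]].
Characteristic polynomial det(A - λI) = λ^2 + 4λ + 13 = 0.
Eigenvalues λ = -2 ± 3i (complex conjugate pair).
For λ=-2+3i: an eigenvector is (-3,-1) - i(-2,-1) = (-3 + 2i, -1 + i).
A real fundamental pair from Re and Im of e^((-2+3i)t)v: X_1 = e^(-2t)(cos(3t)·(-3,-1) + sin(3t)·(-2,-1)), X_2 = e^(-2t)(sin(3t)·(-3,-1) - cos(3t)·(-2,-1)).
General solution: C_1X_1 + C_2X_2.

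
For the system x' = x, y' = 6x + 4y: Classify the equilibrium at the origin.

A = [[1,0],[6,4]]; det(A-λI) = λ^2 - 5λ + 4.
λ = 4, 1: both positive.

unstable node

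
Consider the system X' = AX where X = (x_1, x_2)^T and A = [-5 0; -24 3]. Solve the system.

x_1(t) = C_1e^(-5t), x_2(t) = 3C_1e^(-5t) + C_2e^(3t)

Coefficient matrix A = [[-5, 0], [-24, 3]].
Characteristic polynomial det(A - λI) = λ^2 + 2λ - 15 = 0.
Eigenvalues λ = -5, 3.
For λ=-5: (A-λI) row 2 is [-24, 8], so an eigenvector is (1, 3).
For λ=3: (A-λI) row 1 is [-8, 0], so an eigenvector is (0, 1).
General solution: C_1e^(-5t)(1,3) + C_2e^(3t)(0,1).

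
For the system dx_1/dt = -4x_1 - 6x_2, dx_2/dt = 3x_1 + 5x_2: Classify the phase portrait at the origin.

saddle

A = [[-4,-6],[3,5]]; det(A-λI) = λ^2 - λ - 2.
λ = -1, 2: opposite signs.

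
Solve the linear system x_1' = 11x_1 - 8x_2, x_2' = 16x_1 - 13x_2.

Coefficient matrix A = [[11, -8], [16, -13]].
Characteristic polynomial det(A - λI) = λ^2 + 2λ - 15 = 0.
Eigenvalues λ = 3, -5.
For λ=3: (A-λI) row 1 is [8, -8], so an eigenvector is (-1, -1).
For λ=-5: (A-λI) row 1 is [16, -8], so an eigenvector is (1, 2).
General solution: c_1e^(3t)(-1,-1) + c_2e^(-5t)(1,2).

x_1(t) = -c_1e^(3t) + c_2e^(-5t), x_2(t) = -c_1e^(3t) + 2c_2e^(-5t)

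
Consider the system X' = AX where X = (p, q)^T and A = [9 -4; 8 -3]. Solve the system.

Coefficient matrix A = [[9, -4], [8, -3]].
Characteristic polynomial det(A - λI) = λ^2 - 6λ + 5 = 0.
Eigenvalues λ = 5, 1.
For λ=5: (A-λI) row 1 is [4, -4], so an eigenvector is (-1, -1).
For λ=1: (A-λI) row 1 is [8, -4], so an eigenvector is (1, 2).
General solution: K_1e^(5t)(-1,-1) + K_2e^(t)(1,2).

p(t) = -K_1e^(5t) + K_2e^(t), q(t) = -K_1e^(5t) + 2K_2e^(t)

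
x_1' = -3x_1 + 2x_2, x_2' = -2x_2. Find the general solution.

Coefficient matrix A = [[-3, 2], [0, -2]].
Characteristic polynomial det(A - λI) = λ^2 + 5λ + 6 = 0.
Eigenvalues λ = -2, -3.
For λ=-2: (A-λI) row 1 is [-1, 2], so an eigenvector is (2, 1).
For λ=-3: (A-λI) row 1 is [0, 2], so an eigenvector is (1, 0).
General solution: c_1e^(-2t)(2,1) + c_2e^(-3t)(1,0).

x_1(t) = 2c_1e^(-2t) + c_2e^(-3t), x_2(t) = c_1e^(-2t)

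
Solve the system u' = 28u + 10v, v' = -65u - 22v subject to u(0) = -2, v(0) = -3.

u(t) = -16e^(3t)sin(5t) - 2e^(3t)cos(5t), v(t) = 41e^(3t)sin(5t) - 3e^(3t)cos(5t)

Coefficient matrix A = [[28, 10], [-65, -22]].
Characteristic polynomial det(A - λI) = λ^2 - 6λ + 34 = 0.
Eigenvalues λ = 3 ± 5i (complex conjugate pair).
For λ=3+5i: an eigenvector is (1,-2) - i(1,-3) = (1 - i, -2 + 3i).
A real fundamental pair from Re and Im of e^((3+5i)t)v: X_1 = e^(3t)(cos(5t)·(1,-2) + sin(5t)·(1,-3)), X_2 = e^(3t)(sin(5t)·(1,-2) - cos(5t)·(1,-3)).
General solution: K_1X_1 + K_2X_2.
Applying u(0)=-2, v(0)=-3 gives K_1=-9, K_2=-7.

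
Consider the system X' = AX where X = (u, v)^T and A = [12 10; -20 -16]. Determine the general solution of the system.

u(t) = 2C_1e^(-2t)sin(2t) + C_1e^(-2t)cos(2t) + C_2e^(-2t)sin(2t) - 2C_2e^(-2t)cos(2t), v(t) = -3C_1e^(-2t)sin(2t) - C_1e^(-2t)cos(2t) - C_2e^(-2t)sin(2t) + 3C_2e^(-2t)cos(2t)

Coefficient matrix A = [[12, 10], [-20, -16]].
Characteristic polynomial det(A - λI) = λ^2 + 4λ + 8 = 0.
Eigenvalues λ = -2 ± 2i (complex conjugate pair).
For λ=-2+2i: an eigenvector is (1,-1) - i(2,-3) = (1 - 2i, -1 + 3i).
A real fundamental pair from Re and Im of e^((-2+2i)t)v: X_1 = e^(-2t)(cos(2t)·(1,-1) + sin(2t)·(2,-3)), X_2 = e^(-2t)(sin(2t)·(1,-1) - cos(2t)·(2,-3)).
General solution: C_1X_1 + C_2X_2.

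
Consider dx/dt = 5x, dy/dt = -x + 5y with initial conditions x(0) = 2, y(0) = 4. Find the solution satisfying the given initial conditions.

x(t) = 2e^(5t), y(t) = -2te^(5t) + 4e^(5t)

Coefficient matrix A = [[5, 0], [-1, 5]].
Characteristic polynomial det(A - λI) = λ^2 - 10λ + 25 = 0.
Single eigenvalue λ = 5 with algebraic multiplicity 2.
Eigenvector v = (0,1); generalized eigenvector w with (A-λI)w=v is (-1,0).
General solution: e^(5t)[c_1·v + c_2·(t·v + w)].
Applying x(0)=2, y(0)=4 gives c_1=4, c_2=-2.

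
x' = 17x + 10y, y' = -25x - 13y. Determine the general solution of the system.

x(t) = -C_1e^(2t)sin(5t) + C_1e^(2t)cos(5t) + C_2e^(2t)sin(5t) + C_2e^(2t)cos(5t), y(t) = C_1e^(2t)sin(5t) - 2C_1e^(2t)cos(5t) - 2C_2e^(2t)sin(5t) - C_2e^(2t)cos(5t)

Coefficient matrix A = [[17, 10], [-25, -13]].
Characteristic polynomial det(A - λI) = λ^2 - 4λ + 29 = 0.
Eigenvalues λ = 2 ± 5i (complex conjugate pair).
For λ=2+5i: an eigenvector is (1,-2) - i(-1,1) = (1 + i, -2 - i).
A real fundamental pair from Re and Im of e^((2+5i)t)v: X_1 = e^(2t)(cos(5t)·(1,-2) + sin(5t)·(-1,1)), X_2 = e^(2t)(sin(5t)·(1,-2) - cos(5t)·(-1,1)).
General solution: C_1X_1 + C_2X_2.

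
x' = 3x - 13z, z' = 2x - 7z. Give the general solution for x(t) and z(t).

Coefficient matrix A = [[3, -13], [2, -7]].
Characteristic polynomial det(A - λI) = λ^2 + 4λ + 5 = 0.
Eigenvalues λ = -2 ± i (complex conjugate pair).
For λ=-2+i: an eigenvector is (-3,-1) - i(-2,-1) = (-3 + 2i, -1 + i).
A real fundamental pair from Re and Im of e^((-2+i)t)v: X_1 = e^(-2t)(cos(t)·(-3,-1) + sin(t)·(-2,-1)), X_2 = e^(-2t)(sin(t)·(-3,-1) - cos(t)·(-2,-1)).
General solution: C_1X_1 + C_2X_2.

x(t) = -2C_1e^(-2t)sin(t) - 3C_1e^(-2t)cos(t) - 3C_2e^(-2t)sin(t) + 2C_2e^(-2t)cos(t), z(t) = -C_1e^(-2t)sin(t) - C_1e^(-2t)cos(t) - C_2e^(-2t)sin(t) + C_2e^(-2t)cos(t)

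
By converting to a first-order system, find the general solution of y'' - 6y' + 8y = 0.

Let x_1 = y, x_2 = y'. Then x_1' = x_2 and x_2' = -8x_1 + 6x_2.
A = [[0,1],[-8,6]]; det(A-λI) = λ^2 - 6λ + 8.
Eigenvalues λ = 2, 4 with eigenvectors (1,2), (1,4).

y(t) = c_1e^(2t) + c_2e^(4t)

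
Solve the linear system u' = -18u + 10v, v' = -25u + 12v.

u(t) = -K_1e^(-3t)sin(5t) + K_1e^(-3t)cos(5t) + K_2e^(-3t)sin(5t) + K_2e^(-3t)cos(5t), v(t) = -2K_1e^(-3t)sin(5t) + K_1e^(-3t)cos(5t) + K_2e^(-3t)sin(5t) + 2K_2e^(-3t)cos(5t)

Coefficient matrix A = [[-18, 10], [-25, 12]].
Characteristic polynomial det(A - λI) = λ^2 + 6λ + 34 = 0.
Eigenvalues λ = -3 ± 5i (complex conjugate pair).
For λ=-3+5i: an eigenvector is (1,1) - i(-1,-2) = (1 + i, 1 + 2i).
A real fundamental pair from Re and Im of e^((-3+5i)t)v: X_1 = e^(-3t)(cos(5t)·(1,1) + sin(5t)·(-1,-2)), X_2 = e^(-3t)(sin(5t)·(1,1) - cos(5t)·(-1,-2)).
General solution: K_1X_1 + K_2X_2.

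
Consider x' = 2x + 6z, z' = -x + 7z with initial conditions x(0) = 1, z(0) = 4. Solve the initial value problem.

x(t) = 22e^(5t) - 21e^(4t), z(t) = 11e^(5t) - 7e^(4t)

Coefficient matrix A = [[2, 6], [-1, 7]].
Characteristic polynomial det(A - λI) = λ^2 - 9λ + 20 = 0.
Eigenvalues λ = 5, 4.
For λ=5: (A-λI) row 1 is [-3, 6], so an eigenvector is (-2, -1).
For λ=4: (A-λI) row 1 is [-2, 6], so an eigenvector is (3, 1).
General solution: K_1e^(5t)(-2,-1) + K_2e^(4t)(3,1).
Applying x(0)=1, z(0)=4 gives K_1=-11, K_2=-7.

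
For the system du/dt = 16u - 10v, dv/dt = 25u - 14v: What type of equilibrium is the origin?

A = [[16,-10],[25,-14]]; det(A-λI) = λ^2 - 2λ + 26.
λ = 1 ± 5i: positive real part.

unstable spiral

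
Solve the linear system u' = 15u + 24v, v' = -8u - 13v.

Coefficient matrix A = [[15, 24], [-8, -13]].
Characteristic polynomial det(A - λI) = λ^2 - 2λ - 3 = 0.
Eigenvalues λ = -1, 3.
For λ=-1: (A-λI) row 1 is [16, 24], so an eigenvector is (3, -2).
For λ=3: (A-λI) row 1 is [12, 24], so an eigenvector is (-2, 1).
General solution: K_1e^(-t)(3,-2) + K_2e^(3t)(-2,1).

u(t) = 3K_1e^(-t) - 2K_2e^(3t), v(t) = -2K_1e^(-t) + K_2e^(3t)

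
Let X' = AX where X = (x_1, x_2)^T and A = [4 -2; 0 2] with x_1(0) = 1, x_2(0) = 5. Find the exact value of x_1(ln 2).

-44

A = [[4,-2],[0,2]]; eigenvalues λ = 4, 2.
Eigenvectors: (1,0) for λ=4, (-1,-1) for λ=2.
From the initial condition, c_1 = -4, c_2 = -5.
x_1(ln 2) = (-4)(2^4)(1) + (-5)(2^2)(-1) = -44.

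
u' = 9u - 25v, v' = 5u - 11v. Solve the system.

u(t) = K_1e^(-t)sin(5t) - 2K_1e^(-t)cos(5t) - 2K_2e^(-t)sin(5t) - K_2e^(-t)cos(5t), v(t) = -K_1e^(-t)cos(5t) - K_2e^(-t)sin(5t)

Coefficient matrix A = [[9, -25], [5, -11]].
Characteristic polynomial det(A - λI) = λ^2 + 2λ + 26 = 0.
Eigenvalues λ = -1 ± 5i (complex conjugate pair).
For λ=-1+5i: an eigenvector is (-2,-1) - i(1,0) = (-2 - i, -1).
A real fundamental pair from Re and Im of e^((-1+5i)t)v: X_1 = e^(-t)(cos(5t)·(-2,-1) + sin(5t)·(1,0)), X_2 = e^(-t)(sin(5t)·(-2,-1) - cos(5t)·(1,0)).
General solution: K_1X_1 + K_2X_2.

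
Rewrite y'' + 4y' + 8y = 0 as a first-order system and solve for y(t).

Let x_1 = y, x_2 = y'. Then x_1' = x_2 and x_2' = -8x_1 - 4x_2.
A = [[0,1],[-8,-4]]; det(A-λI) = λ^2 + 4λ + 8.
Eigenvalues λ = -2 ± 2i.

y(t) = K_1e^(-2t)cos(2t) + K_2e^(-2t)sin(2t)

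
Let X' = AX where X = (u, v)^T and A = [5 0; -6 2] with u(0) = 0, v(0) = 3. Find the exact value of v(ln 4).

A = [[5,0],[-6,2]]; eigenvalues λ = 5, 2.
Eigenvectors: (1,-2) for λ=5, (0,1) for λ=2.
From the initial condition, c_1 = 0, c_2 = 3.
v(ln 4) = (0)(4^5)(-2) + (3)(4^2)(1) = 48.

48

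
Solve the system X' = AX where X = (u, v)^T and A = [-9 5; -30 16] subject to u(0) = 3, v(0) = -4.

Coefficient matrix A = [[-9, 5], [-30, 16]].
Characteristic polynomial det(A - λI) = λ^2 - 7λ + 6 = 0.
Eigenvalues λ = 6, 1.
For λ=6: (A-λI) row 1 is [-15, 5], so an eigenvector is (1, 3).
For λ=1: (A-λI) row 1 is [-10, 5], so an eigenvector is (1, 2).
General solution: K_1e^(6t)(1,3) + K_2e^(t)(1,2).
Applying u(0)=3, v(0)=-4 gives K_1=-10, K_2=13.

u(t) = -10e^(6t) + 13e^(t), v(t) = -30e^(6t) + 26e^(t)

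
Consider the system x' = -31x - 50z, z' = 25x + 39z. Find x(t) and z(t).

Coefficient matrix A = [[-31, -50], [25, 39]].
Characteristic polynomial det(A - λI) = λ^2 - 8λ + 41 = 0.
Eigenvalues λ = 4 ± 5i (complex conjugate pair).
For λ=4+5i: an eigenvector is (3,-2) - i(-1,1) = (3 + i, -2 - i).
A real fundamental pair from Re and Im of e^((4+5i)t)v: X_1 = e^(4t)(cos(5t)·(3,-2) + sin(5t)·(-1,1)), X_2 = e^(4t)(sin(5t)·(3,-2) - cos(5t)·(-1,1)).
General solution: c_1X_1 + c_2X_2.

x(t) = -c_1e^(4t)sin(5t) + 3c_1e^(4t)cos(5t) + 3c_2e^(4t)sin(5t) + c_2e^(4t)cos(5t), z(t) = c_1e^(4t)sin(5t) - 2c_1e^(4t)cos(5t) - 2c_2e^(4t)sin(5t) - c_2e^(4t)cos(5t)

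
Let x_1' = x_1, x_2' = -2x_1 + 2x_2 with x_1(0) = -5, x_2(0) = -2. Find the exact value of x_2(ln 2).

A = [[1,0],[-2,2]]; eigenvalues λ = 2, 1.
Eigenvectors: (0,-1) for λ=2, (-1,-2) for λ=1.
From the initial condition, c_1 = -8, c_2 = 5.
x_2(ln 2) = (-8)(2^2)(-1) + (5)(2^1)(-2) = 12.

12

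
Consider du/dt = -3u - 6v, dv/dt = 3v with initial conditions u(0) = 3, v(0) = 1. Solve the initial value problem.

Coefficient matrix A = [[-3, -6], [0, 3]].
Characteristic polynomial det(A - λI) = λ^2 - 9 = 0.
Eigenvalues λ = -3, 3.
For λ=-3: (A-λI) row 1 is [0, -6], so an eigenvector is (1, 0).
For λ=3: (A-λI) row 1 is [-6, -6], so an eigenvector is (-1, 1).
General solution: K_1e^(-3t)(1,0) + K_2e^(3t)(-1,1).
Applying u(0)=3, v(0)=1 gives K_1=4, K_2=1.

u(t) = -e^(3t) + 4e^(-3t), v(t) = e^(3t)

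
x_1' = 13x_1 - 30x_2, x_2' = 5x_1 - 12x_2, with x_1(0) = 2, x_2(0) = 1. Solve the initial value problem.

Coefficient matrix A = [[13, -30], [5, -12]].
Characteristic polynomial det(A - λI) = λ^2 - λ - 6 = 0.
Eigenvalues λ = -2, 3.
For λ=-2: (A-λI) row 1 is [15, -30], so an eigenvector is (2, 1).
For λ=3: (A-λI) row 1 is [10, -30], so an eigenvector is (-3, -1).
General solution: C_1e^(-2t)(2,1) + C_2e^(3t)(-3,-1).
Applying x_1(0)=2, x_2(0)=1 gives C_1=1, C_2=0.

x_1(t) = 2e^(-2t), x_2(t) = e^(-2t)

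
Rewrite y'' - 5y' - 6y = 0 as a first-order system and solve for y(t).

Let x_1 = y, x_2 = y'. Then x_1' = x_2 and x_2' = 6x_1 + 5x_2.
A = [[0,1],[6,5]]; det(A-λI) = λ^2 - 5λ - 6.
Eigenvalues λ = 6, -1 with eigenvectors (1,6), (1,-1).

y(t) = K_1e^(6t) + K_2e^(-t)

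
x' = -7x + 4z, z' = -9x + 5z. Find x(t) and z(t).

x(t) = -2K_1e^(-t) - 2K_2te^(-t) - K_2e^(-t), z(t) = -3K_1e^(-t) - 3K_2te^(-t) - 2K_2e^(-t)

Coefficient matrix A = [[-7, 4], [-9, 5]].
Characteristic polynomial det(A - λI) = λ^2 + 2λ + 1 = 0.
Single eigenvalue λ = -1 with algebraic multiplicity 2.
Eigenvector v = (-2,-3); generalized eigenvector w with (A-λI)w=v is (-1,-2).
General solution: e^(-t)[K_1·v + K_2·(t·v + w)].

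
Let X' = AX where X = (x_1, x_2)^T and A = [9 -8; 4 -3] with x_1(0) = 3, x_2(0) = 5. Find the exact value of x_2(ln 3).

-465

A = [[9,-8],[4,-3]]; eigenvalues λ = 5, 1.
Eigenvectors: (-2,-1) for λ=5, (-1,-1) for λ=1.
From the initial condition, c_1 = 2, c_2 = -7.
x_2(ln 3) = (2)(3^5)(-1) + (-7)(3^1)(-1) = -465.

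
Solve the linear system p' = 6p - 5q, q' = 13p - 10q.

p(t) = c_1e^(-2t)sin(t) + 2c_1e^(-2t)cos(t) + 2c_2e^(-2t)sin(t) - c_2e^(-2t)cos(t), q(t) = 2c_1e^(-2t)sin(t) + 3c_1e^(-2t)cos(t) + 3c_2e^(-2t)sin(t) - 2c_2e^(-2t)cos(t)

Coefficient matrix A = [[6, -5], [13, -10]].
Characteristic polynomial det(A - λI) = λ^2 + 4λ + 5 = 0.
Eigenvalues λ = -2 ± i (complex conjugate pair).
For λ=-2+i: an eigenvector is (2,3) - i(1,2) = (2 - i, 3 - 2i).
A real fundamental pair from Re and Im of e^((-2+i)t)v: X_1 = e^(-2t)(cos(t)·(2,3) + sin(t)·(1,2)), X_2 = e^(-2t)(sin(t)·(2,3) - cos(t)·(1,2)).
General solution: c_1X_1 + c_2X_2.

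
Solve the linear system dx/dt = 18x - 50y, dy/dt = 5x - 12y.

Coefficient matrix A = [[18, -50], [5, -12]].
Characteristic polynomial det(A - λI) = λ^2 - 6λ + 34 = 0.
Eigenvalues λ = 3 ± 5i (complex conjugate pair).
For λ=3+5i: an eigenvector is (-3,-1) - i(1,0) = (-3 - i, -1).
A real fundamental pair from Re and Im of e^((3+5i)t)v: X_1 = e^(3t)(cos(5t)·(-3,-1) + sin(5t)·(1,0)), X_2 = e^(3t)(sin(5t)·(-3,-1) - cos(5t)·(1,0)).
General solution: K_1X_1 + K_2X_2.

x(t) = K_1e^(3t)sin(5t) - 3K_1e^(3t)cos(5t) - 3K_2e^(3t)sin(5t) - K_2e^(3t)cos(5t), y(t) = -K_1e^(3t)cos(5t) - K_2e^(3t)sin(5t)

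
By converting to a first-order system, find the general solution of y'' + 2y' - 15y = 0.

Let x_1 = y, x_2 = y'. Then x_1' = x_2 and x_2' = 15x_1 - 2x_2.
A = [[0,1],[15,-2]]; det(A-λI) = λ^2 + 2λ - 15.
Eigenvalues λ = -5, 3 with eigenvectors (1,-5), (1,3).

y(t) = K_1e^(-5t) + K_2e^(3t)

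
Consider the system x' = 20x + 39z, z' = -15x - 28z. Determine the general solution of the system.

Coefficient matrix A = [[20, 39], [-15, -28]].
Characteristic polynomial det(A - λI) = λ^2 + 8λ + 25 = 0.
Eigenvalues λ = -4 ± 3i (complex conjugate pair).
For λ=-4+3i: an eigenvector is (-3,2) - i(2,-1) = (-3 - 2i, 2 + i).
A real fundamental pair from Re and Im of e^((-4+3i)t)v: X_1 = e^(-4t)(cos(3t)·(-3,2) + sin(3t)·(2,-1)), X_2 = e^(-4t)(sin(3t)·(-3,2) - cos(3t)·(2,-1)).
General solution: c_1X_1 + c_2X_2.

x(t) = 2c_1e^(-4t)sin(3t) - 3c_1e^(-4t)cos(3t) - 3c_2e^(-4t)sin(3t) - 2c_2e^(-4t)cos(3t), z(t) = -c_1e^(-4t)sin(3t) + 2c_1e^(-4t)cos(3t) + 2c_2e^(-4t)sin(3t) + c_2e^(-4t)cos(3t)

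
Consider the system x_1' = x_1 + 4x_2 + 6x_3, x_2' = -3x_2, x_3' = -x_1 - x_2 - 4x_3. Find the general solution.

Coefficient matrix A = [[1, 4, 6], [0, -3, 0], [-1, -1, -4]].
det(A - λI) = 0 gives eigenvalues λ = -1, -2, -3.
For λ=-1: eigenvector (3,0,-1).
For λ=-2: eigenvector (-2,0,1).
For λ=-3: eigenvector (-1,1,0).
General solution: C_1e^(-t)(3,0,-1) + C_2e^(-2t)(-2,0,1) + C_3e^(-3t)(-1,1,0).

x_1(t) = 3C_1e^(-t) - 2C_2e^(-2t) - C_3e^(-3t), x_2(t) = C_3e^(-3t), x_3(t) = -C_1e^(-t) + C_2e^(-2t)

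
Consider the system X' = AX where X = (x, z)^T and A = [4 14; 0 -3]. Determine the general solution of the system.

Coefficient matrix A = [[4, 14], [0, -3]].
Characteristic polynomial det(A - λI) = λ^2 - λ - 12 = 0.
Eigenvalues λ = 4, -3.
For λ=4: (A-λI) row 1 is [0, 14], so an eigenvector is (-1, 0).
For λ=-3: (A-λI) row 1 is [7, 14], so an eigenvector is (-2, 1).
General solution: K_1e^(4t)(-1,0) + K_2e^(-3t)(-2,1).

x(t) = -K_1e^(4t) - 2K_2e^(-3t), z(t) = K_2e^(-3t)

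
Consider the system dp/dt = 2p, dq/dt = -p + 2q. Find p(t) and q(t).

p(t) = -C_2e^(2t), q(t) = C_1e^(2t) + C_2te^(2t) + 3C_2e^(2t)

Coefficient matrix A = [[2, 0], [-1, 2]].
Characteristic polynomial det(A - λI) = λ^2 - 4λ + 4 = 0.
Single eigenvalue λ = 2 with algebraic multiplicity 2.
Eigenvector v = (0,1); generalized eigenvector w with (A-λI)w=v is (-1,3).
General solution: e^(2t)[C_1·v + C_2·(t·v + w)].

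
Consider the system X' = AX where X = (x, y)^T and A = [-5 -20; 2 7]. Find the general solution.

Coefficient matrix A = [[-5, -20], [2, 7]].
Characteristic polynomial det(A - λI) = λ^2 - 2λ + 5 = 0.
Eigenvalues λ = 1 ± 2i (complex conjugate pair).
For λ=1+2i: an eigenvector is (3,-1) - i(1,0) = (3 - i, -1).
A real fundamental pair from Re and Im of e^((1+2i)t)v: X_1 = e^(t)(cos(2t)·(3,-1) + sin(2t)·(1,0)), X_2 = e^(t)(sin(2t)·(3,-1) - cos(2t)·(1,0)).
General solution: K_1X_1 + K_2X_2.

x(t) = K_1e^(t)sin(2t) + 3K_1e^(t)cos(2t) + 3K_2e^(t)sin(2t) - K_2e^(t)cos(2t), y(t) = -K_1e^(t)cos(2t) - K_2e^(t)sin(2t)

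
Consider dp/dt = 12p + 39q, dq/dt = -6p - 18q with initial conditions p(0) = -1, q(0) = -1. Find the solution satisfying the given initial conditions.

Coefficient matrix A = [[12, 39], [-6, -18]].
Characteristic polynomial det(A - λI) = λ^2 + 6λ + 18 = 0.
Eigenvalues λ = -3 ± 3i (complex conjugate pair).
For λ=-3+3i: an eigenvector is (2,-1) - i(-3,1) = (2 + 3i, -1 - i).
A real fundamental pair from Re and Im of e^((-3+3i)t)v: X_1 = e^(-3t)(cos(3t)·(2,-1) + sin(3t)·(-3,1)), X_2 = e^(-3t)(sin(3t)·(2,-1) - cos(3t)·(-3,1)).
General solution: K_1X_1 + K_2X_2.
Applying p(0)=-1, q(0)=-1 gives K_1=4, K_2=-3.

p(t) = -18e^(-3t)sin(3t) - e^(-3t)cos(3t), q(t) = 7e^(-3t)sin(3t) - e^(-3t)cos(3t)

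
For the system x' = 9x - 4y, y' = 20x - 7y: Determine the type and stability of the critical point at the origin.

unstable spiral

A = [[9,-4],[20,-7]]; det(A-λI) = λ^2 - 2λ + 17.
λ = 1 ± 4i: positive real part.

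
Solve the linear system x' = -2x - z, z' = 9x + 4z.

Coefficient matrix A = [[-2, -1], [9, 4]].
Characteristic polynomial det(A - λI) = λ^2 - 2λ + 1 = 0.
Single eigenvalue λ = 1 with algebraic multiplicity 2.
Eigenvector v = (-1,3); generalized eigenvector w with (A-λI)w=v is (1,-2).
General solution: e^(t)[C_1·v + C_2·(t·v + w)].

x(t) = -C_1e^(t) - C_2te^(t) + C_2e^(t), z(t) = 3C_1e^(t) + 3C_2te^(t) - 2C_2e^(t)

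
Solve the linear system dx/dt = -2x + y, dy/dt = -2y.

Coefficient matrix A = [[-2, 1], [0, -2]].
Characteristic polynomial det(A - λI) = λ^2 + 4λ + 4 = 0.
Single eigenvalue λ = -2 with algebraic multiplicity 2.
Eigenvector v = (1,0); generalized eigenvector w with (A-λI)w=v is (-3,1).
General solution: e^(-2t)[K_1·v + K_2·(t·v + w)].

x(t) = K_1e^(-2t) + K_2te^(-2t) - 3K_2e^(-2t), y(t) = K_2e^(-2t)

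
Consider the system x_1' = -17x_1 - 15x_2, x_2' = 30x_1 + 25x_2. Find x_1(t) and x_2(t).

x_1(t) = K_1e^(4t)sin(3t) + 2K_1e^(4t)cos(3t) + 2K_2e^(4t)sin(3t) - K_2e^(4t)cos(3t), x_2(t) = -K_1e^(4t)sin(3t) - 3K_1e^(4t)cos(3t) - 3K_2e^(4t)sin(3t) + K_2e^(4t)cos(3t)

Coefficient matrix A = [[-17, -15], [30, 25]].
Characteristic polynomial det(A - λI) = λ^2 - 8λ + 25 = 0.
Eigenvalues λ = 4 ± 3i (complex conjugate pair).
For λ=4+3i: an eigenvector is (2,-3) - i(1,-1) = (2 - i, -3 + i).
A real fundamental pair from Re and Im of e^((4+3i)t)v: X_1 = e^(4t)(cos(3t)·(2,-3) + sin(3t)·(1,-1)), X_2 = e^(4t)(sin(3t)·(2,-3) - cos(3t)·(1,-1)).
General solution: K_1X_1 + K_2X_2.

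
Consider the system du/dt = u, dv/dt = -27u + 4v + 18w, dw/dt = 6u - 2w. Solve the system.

u(t) = C_2e^(t), v(t) = C_1e^(4t) - 3C_2e^(t) - 3C_3e^(-2t), w(t) = 2C_2e^(t) + C_3e^(-2t)

Coefficient matrix A = [[1, 0, 0], [-27, 4, 18], [6, 0, -2]].
det(A - λI) = 0 gives eigenvalues λ = 4, 1, -2.
For λ=4: eigenvector (0,1,0).
For λ=1: eigenvector (1,-3,2).
For λ=-2: eigenvector (0,-3,1).
General solution: C_1e^(4t)(0,1,0) + C_2e^(t)(1,-3,2) + C_3e^(-2t)(0,-3,1).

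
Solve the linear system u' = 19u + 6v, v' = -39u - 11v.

Coefficient matrix A = [[19, 6], [-39, -11]].
Characteristic polynomial det(A - λI) = λ^2 - 8λ + 25 = 0.
Eigenvalues λ = 4 ± 3i (complex conjugate pair).
For λ=4+3i: an eigenvector is (1,-2) - i(1,-3) = (1 - i, -2 + 3i).
A real fundamental pair from Re and Im of e^((4+3i)t)v: X_1 = e^(4t)(cos(3t)·(1,-2) + sin(3t)·(1,-3)), X_2 = e^(4t)(sin(3t)·(1,-2) - cos(3t)·(1,-3)).
General solution: c_1X_1 + c_2X_2.

u(t) = c_1e^(4t)sin(3t) + c_1e^(4t)cos(3t) + c_2e^(4t)sin(3t) - c_2e^(4t)cos(3t), v(t) = -3c_1e^(4t)sin(3t) - 2c_1e^(4t)cos(3t) - 2c_2e^(4t)sin(3t) + 3c_2e^(4t)cos(3t)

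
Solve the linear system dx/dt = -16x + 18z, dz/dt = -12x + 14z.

Coefficient matrix A = [[-16, 18], [-12, 14]].
Characteristic polynomial det(A - λI) = λ^2 + 2λ - 8 = 0.
Eigenvalues λ = 2, -4.
For λ=2: (A-λI) row 1 is [-18, 18], so an eigenvector is (-1, -1).
For λ=-4: (A-λI) row 1 is [-12, 18], so an eigenvector is (3, 2).
General solution: K_1e^(2t)(-1,-1) + K_2e^(-4t)(3,2).

x(t) = -K_1e^(2t) + 3K_2e^(-4t), z(t) = -K_1e^(2t) + 2K_2e^(-4t)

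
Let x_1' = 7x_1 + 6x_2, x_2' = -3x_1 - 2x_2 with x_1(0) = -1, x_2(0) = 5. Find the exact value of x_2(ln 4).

-988

A = [[7,6],[-3,-2]]; eigenvalues λ = 4, 1.
Eigenvectors: (2,-1) for λ=4, (-1,1) for λ=1.
From the initial condition, c_1 = 4, c_2 = 9.
x_2(ln 4) = (4)(4^4)(-1) + (9)(4^1)(1) = -988.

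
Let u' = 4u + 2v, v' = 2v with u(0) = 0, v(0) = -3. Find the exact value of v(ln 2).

A = [[4,2],[0,2]]; eigenvalues λ = 4, 2.
Eigenvectors: (1,0) for λ=4, (-1,1) for λ=2.
From the initial condition, c_1 = -3, c_2 = -3.
v(ln 2) = (-3)(2^4)(0) + (-3)(2^2)(1) = -12.

-12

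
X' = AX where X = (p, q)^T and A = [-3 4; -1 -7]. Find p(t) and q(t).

p(t) = -2K_1e^(-5t) - 2K_2te^(-5t) + 3K_2e^(-5t), q(t) = K_1e^(-5t) + K_2te^(-5t) - 2K_2e^(-5t)

Coefficient matrix A = [[-3, 4], [-1, -7]].
Characteristic polynomial det(A - λI) = λ^2 + 10λ + 25 = 0.
Single eigenvalue λ = -5 with algebraic multiplicity 2.
Eigenvector v = (-2,1); generalized eigenvector w with (A-λI)w=v is (3,-2).
General solution: e^(-5t)[K_1·v + K_2·(t·v + w)].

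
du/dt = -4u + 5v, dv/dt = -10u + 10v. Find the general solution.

Coefficient matrix A = [[-4, 5], [-10, 10]].
Characteristic polynomial det(A - λI) = λ^2 - 6λ + 10 = 0.
Eigenvalues λ = 3 ± i (complex conjugate pair).
For λ=3+i: an eigenvector is (-2,-3) - i(-1,-1) = (-2 + i, -3 + i).
A real fundamental pair from Re and Im of e^((3+i)t)v: X_1 = e^(3t)(cos(t)·(-2,-3) + sin(t)·(-1,-1)), X_2 = e^(3t)(sin(t)·(-2,-3) - cos(t)·(-1,-1)).
General solution: K_1X_1 + K_2X_2.

u(t) = -K_1e^(3t)sin(t) - 2K_1e^(3t)cos(t) - 2K_2e^(3t)sin(t) + K_2e^(3t)cos(t), v(t) = -K_1e^(3t)sin(t) - 3K_1e^(3t)cos(t) - 3K_2e^(3t)sin(t) + K_2e^(3t)cos(t)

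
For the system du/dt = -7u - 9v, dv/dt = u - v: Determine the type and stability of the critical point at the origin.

A = [[-7,-9],[1,-1]]; det(A-λI) = λ^2 + 8λ + 16.
repeated λ = -4 with a single eigenvector.

stable improper node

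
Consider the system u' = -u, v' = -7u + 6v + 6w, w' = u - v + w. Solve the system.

u(t) = C_1e^(-t), v(t) = C_1e^(-t) + 3C_2e^(4t) - 2C_3e^(3t), w(t) = -C_2e^(4t) + C_3e^(3t)

Coefficient matrix A = [[-1, 0, 0], [-7, 6, 6], [1, -1, 1]].
det(A - λI) = 0 gives eigenvalues λ = -1, 4, 3.
For λ=-1: eigenvector (1,1,0).
For λ=4: eigenvector (0,3,-1).
For λ=3: eigenvector (0,-2,1).
General solution: C_1e^(-t)(1,1,0) + C_2e^(4t)(0,3,-1) + C_3e^(3t)(0,-2,1).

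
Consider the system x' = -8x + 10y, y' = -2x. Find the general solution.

x(t) = -c_1e^(-4t)sin(2t) - 2c_1e^(-4t)cos(2t) - 2c_2e^(-4t)sin(2t) + c_2e^(-4t)cos(2t), y(t) = -c_1e^(-4t)cos(2t) - c_2e^(-4t)sin(2t)

Coefficient matrix A = [[-8, 10], [-2, 0]].
Characteristic polynomial det(A - λI) = λ^2 + 8λ + 20 = 0.
Eigenvalues λ = -4 ± 2i (complex conjugate pair).
For λ=-4+2i: an eigenvector is (-2,-1) - i(-1,0) = (-2 + i, -1).
A real fundamental pair from Re and Im of e^((-4+2i)t)v: X_1 = e^(-4t)(cos(2t)·(-2,-1) + sin(2t)·(-1,0)), X_2 = e^(-4t)(sin(2t)·(-2,-1) - cos(2t)·(-1,0)).
General solution: c_1X_1 + c_2X_2.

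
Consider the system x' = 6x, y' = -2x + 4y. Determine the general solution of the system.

x(t) = -K_1e^(6t), y(t) = K_1e^(6t) + K_2e^(4t)

Coefficient matrix A = [[6, 0], [-2, 4]].
Characteristic polynomial det(A - λI) = λ^2 - 10λ + 24 = 0.
Eigenvalues λ = 6, 4.
For λ=6: (A-λI) row 2 is [-2, -2], so an eigenvector is (-1, 1).
For λ=4: (A-λI) row 1 is [2, 0], so an eigenvector is (0, 1).
General solution: K_1e^(6t)(-1,1) + K_2e^(4t)(0,1).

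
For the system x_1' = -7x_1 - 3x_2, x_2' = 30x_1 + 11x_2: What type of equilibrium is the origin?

A = [[-7,-3],[30,11]]; det(A-λI) = λ^2 - 4λ + 13.
λ = 2 ± 3i: positive real part.

unstable spiral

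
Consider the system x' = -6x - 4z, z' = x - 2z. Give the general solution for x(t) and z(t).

Coefficient matrix A = [[-6, -4], [1, -2]].
Characteristic polynomial det(A - λI) = λ^2 + 8λ + 16 = 0.
Single eigenvalue λ = -4 with algebraic multiplicity 2.
Eigenvector v = (-2,1); generalized eigenvector w with (A-λI)w=v is (3,-1).
General solution: e^(-4t)[c_1·v + c_2·(t·v + w)].

x(t) = -2c_1e^(-4t) - 2c_2te^(-4t) + 3c_2e^(-4t), z(t) = c_1e^(-4t) + c_2te^(-4t) - c_2e^(-4t)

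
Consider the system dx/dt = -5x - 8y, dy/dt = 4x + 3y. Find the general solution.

Coefficient matrix A = [[-5, -8], [4, 3]].
Characteristic polynomial det(A - λI) = λ^2 + 2λ + 17 = 0.
Eigenvalues λ = -1 ± 4i (complex conjugate pair).
For λ=-1+4i: an eigenvector is (1,-1) - i(1,0) = (1 - i, -1).
A real fundamental pair from Re and Im of e^((-1+4i)t)v: X_1 = e^(-t)(cos(4t)·(1,-1) + sin(4t)·(1,0)), X_2 = e^(-t)(sin(4t)·(1,-1) - cos(4t)·(1,0)).
General solution: K_1X_1 + K_2X_2.

x(t) = K_1e^(-t)sin(4t) + K_1e^(-t)cos(4t) + K_2e^(-t)sin(4t) - K_2e^(-t)cos(4t), y(t) = -K_1e^(-t)cos(4t) - K_2e^(-t)sin(4t)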